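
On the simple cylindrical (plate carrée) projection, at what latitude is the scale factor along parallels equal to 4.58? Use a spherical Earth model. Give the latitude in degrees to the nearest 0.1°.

77.4°

Plate carrée: h = 1, k = sec φ along parallels.
sec φ = 4.58  ⇒  cos φ = 0.2183  ⇒  φ ≈ 77.4°.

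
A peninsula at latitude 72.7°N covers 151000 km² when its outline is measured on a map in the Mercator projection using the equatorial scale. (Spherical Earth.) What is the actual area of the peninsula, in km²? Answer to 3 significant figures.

Mercator is conformal, so the point scale is isotropic: h = k = sec φ = 1/cos φ.
Areal scale = k² = sec²φ = 1/cos²(72.7°) = 1/0.2974² = 11.31.
True area = apparent / (areal scale) = 151000 / 11.31 ≈ 13400 km².

13400 km²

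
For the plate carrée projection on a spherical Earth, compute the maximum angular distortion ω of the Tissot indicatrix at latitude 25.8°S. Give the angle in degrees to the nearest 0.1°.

In the plate carrée (x = Rλ, y = Rφ), meridians are true-scale (h = 1) and parallels are stretched by k = sec φ.
At 25.8°: h = 1.000, k = 1.111; principal scales a = 1.111, b = 1.000.
sin(ω/2) = (a − b)/(a + b) = 0.1107/2.111 = 0.05246, so ω = 2 arcsin(0.05246) ≈ 6.0°.

6.0°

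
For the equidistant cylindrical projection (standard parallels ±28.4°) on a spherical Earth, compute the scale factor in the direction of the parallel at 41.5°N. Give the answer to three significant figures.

With standard parallel φ₀ = 28.4°, the equirectangular projection gives x = Rλ cos φ₀, y = Rφ, so h = 1 and k = cos 28.4° / cos φ.
k = cos 28.4° / cos 41.5° = 0.8796/0.7490 = 1.175.

1.17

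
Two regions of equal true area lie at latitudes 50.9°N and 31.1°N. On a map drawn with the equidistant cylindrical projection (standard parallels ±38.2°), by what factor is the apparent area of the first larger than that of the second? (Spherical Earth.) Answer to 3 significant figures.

1.36

With standard parallel φ₀ = 38.2°, the equirectangular projection gives x = Rλ cos φ₀, y = Rφ, so h = 1 and k = cos 38.2° / cos φ.
Areal scale at 50.9°: h·k = 1.000 × 1.246 = 1.246.
Areal scale at 31.1°: h·k = 1.000 × 0.9178 = 0.9178.
Ratio = 1.246/0.9178 ≈ 1.36.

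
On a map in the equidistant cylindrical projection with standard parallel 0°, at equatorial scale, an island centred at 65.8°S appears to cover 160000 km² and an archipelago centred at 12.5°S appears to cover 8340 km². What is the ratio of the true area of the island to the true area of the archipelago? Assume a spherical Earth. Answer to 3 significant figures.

On the plate carrée, areal scale = h·k = 1 × sec φ, so true area = apparent × cos φ.
True area of island: 160000 × cos(65.8°) = 160000 × 0.4099 = 65590 km².
True area of archipelago: 8340 × cos(12.5°) = 8340 × 0.9763 = 8142 km².
Ratio = 65590 / 8142 ≈ 8.06.

8.06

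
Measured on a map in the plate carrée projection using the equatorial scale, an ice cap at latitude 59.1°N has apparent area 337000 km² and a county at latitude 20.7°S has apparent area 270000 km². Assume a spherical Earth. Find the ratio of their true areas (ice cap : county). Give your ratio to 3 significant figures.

Plate carrée has h = 1 and k = sec φ, giving areal scale sec φ; true area = (apparent area) · cos φ.
True area of ice cap: 337000 × cos(59.1°) = 337000 × 0.5135 = 173100 km².
True area of county: 270000 × cos(20.7°) = 270000 × 0.9354 = 252600 km².
Ratio = 173100 / 252600 ≈ 0.685.

0.685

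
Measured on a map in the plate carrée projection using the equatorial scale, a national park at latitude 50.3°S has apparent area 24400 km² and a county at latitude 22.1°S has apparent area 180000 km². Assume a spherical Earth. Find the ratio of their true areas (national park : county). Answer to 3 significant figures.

On the plate carrée, areal scale = h·k = 1 × sec φ, so true area = apparent × cos φ.
True area of national park: 24400 × cos(50.3°) = 24400 × 0.6388 = 15590 km².
True area of county: 180000 × cos(22.1°) = 180000 × 0.9265 = 166800 km².
Ratio = 15590 / 166800 ≈ 0.0935.

0.0935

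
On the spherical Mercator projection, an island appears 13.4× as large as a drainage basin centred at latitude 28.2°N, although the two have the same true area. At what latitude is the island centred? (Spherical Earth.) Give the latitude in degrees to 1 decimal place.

76.1°

Mercator areal scale is sec²φ, so apparent-area ratio = sec²φ₁ / sec²φ₂ = cos²φ₂ / cos²φ₁.
cos²φ₂ / cos²φ₁ = 13.4  ⇒  cos φ₁ = cos 28.2° / √13.4 = 0.8813/3.661 = 0.2408.
φ₁ = arccos(0.2408) ≈ 76.1°.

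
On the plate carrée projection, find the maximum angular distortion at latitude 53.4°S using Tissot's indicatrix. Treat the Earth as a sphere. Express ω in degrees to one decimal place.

29.3°

For the equirectangular projection with φ₀ = 0 (plate carrée), h = 1 along meridians and k = sec φ along parallels.
At 53.4°: h = 1.000, k = 1.677; principal scales a = 1.677, b = 1.000.
sin(ω/2) = (a − b)/(a + b) = 0.6772/2.677 = 0.2530, so ω = 2 arcsin(0.2530) ≈ 29.3°.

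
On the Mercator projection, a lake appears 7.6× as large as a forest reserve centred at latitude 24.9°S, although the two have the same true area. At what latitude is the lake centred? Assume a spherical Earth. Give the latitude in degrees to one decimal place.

For equal true areas on Mercator, apparent areas scale as sec²φ, so the ratio is cos²φ₂ / cos²φ₁.
cos²φ₂ / cos²φ₁ = 7.6  ⇒  cos φ₁ = cos 24.9° / √7.6 = 0.9070/2.757 = 0.3290.
φ₁ = arccos(0.3290) ≈ 70.8°.

70.8°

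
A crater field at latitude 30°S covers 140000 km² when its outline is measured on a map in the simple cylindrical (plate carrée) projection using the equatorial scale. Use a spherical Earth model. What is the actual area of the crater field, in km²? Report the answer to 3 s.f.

Plate carrée maps x = Rλ, y = Rφ. The meridian scale is h = 1 and the parallel scale is k = 1/cos φ = sec φ.
Areal scale = h·k = 1 × sec φ; at 30°, h = 1.000, k = 1.155, so h·k = 1.155.
True area = apparent / (areal scale) = 140000 / 1.155 ≈ 121000 km².

121000 km²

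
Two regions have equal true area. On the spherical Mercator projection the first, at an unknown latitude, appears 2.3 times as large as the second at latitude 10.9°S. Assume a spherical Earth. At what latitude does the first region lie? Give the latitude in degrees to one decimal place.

On Mercator, (apparent₁)/(apparent₂) = sec²φ₁ / sec²φ₂ when true areas are equal.
cos²φ₂ / cos²φ₁ = 2.3  ⇒  cos φ₁ = cos 10.9° / √2.3 = 0.9820/1.517 = 0.6475.
φ₁ = arccos(0.6475) ≈ 49.6°.

49.6°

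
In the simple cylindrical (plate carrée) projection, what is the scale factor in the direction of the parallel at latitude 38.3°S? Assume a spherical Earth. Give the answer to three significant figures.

For the equirectangular projection with φ₀ = 0 (plate carrée), h = 1 along meridians and k = sec φ along parallels.
k = 1/cos 38.3° = 1/0.7848 = 1.274.

1.27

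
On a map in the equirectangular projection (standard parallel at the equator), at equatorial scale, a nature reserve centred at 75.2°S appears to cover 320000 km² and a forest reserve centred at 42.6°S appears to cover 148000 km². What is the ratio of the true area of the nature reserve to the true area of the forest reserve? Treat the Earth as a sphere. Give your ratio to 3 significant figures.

Plate carrée has h = 1 and k = sec φ, giving areal scale sec φ; true area = (apparent area) · cos φ.
True area of nature reserve: 320000 × cos(75.2°) = 320000 × 0.2554 = 81740 km².
True area of forest reserve: 148000 × cos(42.6°) = 148000 × 0.7361 = 108900 km².
Ratio = 81740 / 108900 ≈ 0.750.

0.750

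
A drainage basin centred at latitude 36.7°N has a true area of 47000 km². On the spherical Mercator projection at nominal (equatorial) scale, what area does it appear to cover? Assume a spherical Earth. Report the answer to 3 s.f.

73100 km²

Mercator is conformal, so the point scale is isotropic: h = k = sec φ = 1/cos φ.
Areal scale = k² = sec²φ = 1/cos²(36.7°) = 1/0.8018² = 1.556.
Apparent area = 47000 × 1.556 ≈ 73100 km².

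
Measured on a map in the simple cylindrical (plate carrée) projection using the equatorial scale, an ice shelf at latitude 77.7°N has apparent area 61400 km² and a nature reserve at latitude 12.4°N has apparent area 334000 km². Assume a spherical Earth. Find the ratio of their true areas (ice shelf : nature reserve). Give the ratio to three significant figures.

0.0401

On the plate carrée, areal scale = h·k = 1 × sec φ, so true area = apparent × cos φ.
True area of ice shelf: 61400 × cos(77.7°) = 61400 × 0.2130 = 13080 km².
True area of nature reserve: 334000 × cos(12.4°) = 334000 × 0.9767 = 326200 km².
Ratio = 13080 / 326200 ≈ 0.0401.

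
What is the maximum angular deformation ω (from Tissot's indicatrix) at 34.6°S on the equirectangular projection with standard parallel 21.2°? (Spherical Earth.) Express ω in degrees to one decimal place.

With standard parallel φ₀ = 21.2°, the equirectangular projection gives x = Rλ cos φ₀, y = Rφ, so h = 1 and k = cos 21.2° / cos φ.
At 34.6°: h = 1.000, k = 1.133; principal scales a = 1.133, b = 1.000.
sin(ω/2) = (a − b)/(a + b) = 0.1326/2.133 = 0.06220, so ω = 2 arcsin(0.06220) ≈ 7.1°.

7.1°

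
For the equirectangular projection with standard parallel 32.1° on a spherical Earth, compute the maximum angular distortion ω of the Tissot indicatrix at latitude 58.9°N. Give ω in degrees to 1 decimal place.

The equidistant cylindrical projection with φ₀ = 32.1° has h = 1 (meridians true) and k = cos φ₀ / cos φ along parallels.
At 58.9°: h = 1.000, k = 1.640; principal scales a = 1.640, b = 1.000.
sin(ω/2) = (a − b)/(a + b) = 0.6400/2.640 = 0.2424, so ω = 2 arcsin(0.2424) ≈ 28.1°.

28.1°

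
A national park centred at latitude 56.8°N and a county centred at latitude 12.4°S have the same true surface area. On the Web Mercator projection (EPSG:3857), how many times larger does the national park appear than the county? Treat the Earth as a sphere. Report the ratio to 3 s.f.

3.18

Mercator areal scale is sec²φ.
At 56.8°: sec²(56.8°) = 1/0.5476² = 3.335.
At 12.4°: sec²(12.4°) = 1/0.9767² = 1.048.
Ratio = 3.335/1.048 = cos²(12.4°)/cos²(56.8°) ≈ 3.18.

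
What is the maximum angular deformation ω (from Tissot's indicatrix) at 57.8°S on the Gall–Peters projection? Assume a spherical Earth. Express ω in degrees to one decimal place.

Gall–Peters is a cylindrical equal-area projection with standard parallels at ±45°. Cylindrical equal-area (φ₀ = 45°): h = cos φ / cos 45° along meridians, k = cos 45° / cos φ along parallels; h·k = 1.
At 57.8°: h = 0.7536, k = 1.327; principal scales a = 1.327, b = 0.7536.
sin(ω/2) = (a − b)/(a + b) = 0.5734/2.081 = 0.2756, so ω = 2 arcsin(0.2756) ≈ 32.0°.

32.0°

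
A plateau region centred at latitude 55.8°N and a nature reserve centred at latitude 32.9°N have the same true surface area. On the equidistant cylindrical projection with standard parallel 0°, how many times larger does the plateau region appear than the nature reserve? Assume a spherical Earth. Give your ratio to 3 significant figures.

In the plate carrée (x = Rλ, y = Rφ), meridians are true-scale (h = 1) and parallels are stretched by k = sec φ.
Areal scale at 55.8°: h·k = 1.000 × 1.779 = 1.779.
Areal scale at 32.9°: h·k = 1.000 × 1.191 = 1.191.
Ratio = 1.779/1.191 ≈ 1.49.

1.49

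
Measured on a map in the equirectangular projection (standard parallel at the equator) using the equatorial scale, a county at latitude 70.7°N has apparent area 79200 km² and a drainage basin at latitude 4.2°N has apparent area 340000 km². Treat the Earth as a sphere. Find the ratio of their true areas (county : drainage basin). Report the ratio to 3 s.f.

0.0772

Plate carrée has h = 1 and k = sec φ, giving areal scale sec φ; true area = (apparent area) · cos φ.
True area of county: 79200 × cos(70.7°) = 79200 × 0.3305 = 26180 km².
True area of drainage basin: 340000 × cos(4.2°) = 340000 × 0.9973 = 339100 km².
Ratio = 26180 / 339100 ≈ 0.0772.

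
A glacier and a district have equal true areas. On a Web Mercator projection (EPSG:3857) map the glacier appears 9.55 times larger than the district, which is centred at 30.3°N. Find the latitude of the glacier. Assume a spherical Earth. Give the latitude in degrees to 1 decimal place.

On Mercator, (apparent₁)/(apparent₂) = sec²φ₁ / sec²φ₂ when true areas are equal.
cos²φ₂ / cos²φ₁ = 9.55  ⇒  cos φ₁ = cos 30.3° / √9.55 = 0.8634/3.090 = 0.2794.
φ₁ = arccos(0.2794) ≈ 73.8°.

73.8°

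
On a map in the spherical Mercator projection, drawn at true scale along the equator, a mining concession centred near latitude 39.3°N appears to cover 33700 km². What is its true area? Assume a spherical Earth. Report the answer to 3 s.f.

Mercator is conformal, so the point scale is isotropic: h = k = sec φ = 1/cos φ.
Areal scale = k² = sec²φ = 1/cos²(39.3°) = 1/0.7738² = 1.670.
True area = apparent / (areal scale) = 33700 / 1.670 ≈ 20200 km².

20200 km²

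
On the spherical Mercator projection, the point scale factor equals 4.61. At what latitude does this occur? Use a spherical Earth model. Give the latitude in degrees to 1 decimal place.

Mercator scale is k = sec φ = 1/cos φ.
1/cos φ = 4.61  ⇒  cos φ = 0.2169  ⇒  φ = arccos(0.2169) ≈ 77.5°.

77.5°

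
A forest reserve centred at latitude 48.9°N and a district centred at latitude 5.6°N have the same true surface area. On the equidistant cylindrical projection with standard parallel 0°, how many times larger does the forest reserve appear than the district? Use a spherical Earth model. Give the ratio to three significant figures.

Plate carrée maps x = Rλ, y = Rφ. The meridian scale is h = 1 and the parallel scale is k = 1/cos φ = sec φ.
Areal scale at 48.9°: h·k = 1.000 × 1.521 = 1.521.
Areal scale at 5.6°: h·k = 1.000 × 1.005 = 1.005.
Ratio = 1.521/1.005 ≈ 1.51.

1.51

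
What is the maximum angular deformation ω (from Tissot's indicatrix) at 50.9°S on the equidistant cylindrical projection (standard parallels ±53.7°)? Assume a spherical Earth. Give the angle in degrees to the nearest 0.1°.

The equidistant cylindrical projection with φ₀ = 53.7° has h = 1 (meridians true) and k = cos φ₀ / cos φ along parallels.
At 50.9°: h = 1.000, k = 0.9387; principal scales a = 1.000, b = 0.9387.
sin(ω/2) = (a − b)/(a + b) = 0.06130/1.939 = 0.03162, so ω = 2 arcsin(0.03162) ≈ 3.6°.

3.6°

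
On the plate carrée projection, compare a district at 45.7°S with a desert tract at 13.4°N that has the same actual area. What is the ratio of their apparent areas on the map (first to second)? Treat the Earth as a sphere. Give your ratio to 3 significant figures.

Plate carrée maps x = Rλ, y = Rφ. The meridian scale is h = 1 and the parallel scale is k = 1/cos φ = sec φ.
Areal scale at 45.7°: h·k = 1.000 × 1.432 = 1.432.
Areal scale at 13.4°: h·k = 1.000 × 1.028 = 1.028.
Ratio = 1.432/1.028 ≈ 1.39.

1.39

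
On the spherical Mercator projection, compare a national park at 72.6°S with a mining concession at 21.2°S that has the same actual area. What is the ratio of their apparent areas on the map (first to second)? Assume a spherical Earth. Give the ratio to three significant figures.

Mercator is conformal with k = sec φ, so areal scale = k² = sec²φ.
At 72.6°: sec²(72.6°) = 1/0.2990² = 11.18.
At 21.2°: sec²(21.2°) = 1/0.9323² = 1.150.
Ratio = 11.18/1.150 = cos²(21.2°)/cos²(72.6°) ≈ 9.72.

9.72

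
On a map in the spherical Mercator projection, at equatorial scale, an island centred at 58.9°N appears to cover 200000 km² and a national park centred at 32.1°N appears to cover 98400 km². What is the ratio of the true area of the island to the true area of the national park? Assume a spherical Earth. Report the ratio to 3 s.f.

Mercator's areal exaggeration is sec²φ; hence true area = (apparent area) · cos²φ.
True area of island: 200000 × cos²(58.9°) = 200000 × 0.2668 = 53360 km².
True area of national park: 98400 × cos²(32.1°) = 98400 × 0.7176 = 70610 km².
Ratio = 53360 / 70610 ≈ 0.756.

0.756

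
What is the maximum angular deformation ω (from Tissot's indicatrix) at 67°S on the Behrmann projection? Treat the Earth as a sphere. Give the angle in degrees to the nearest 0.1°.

Behrmann is a cylindrical equal-area projection with standard parallels at ±30°. A cylindrical equal-area projection with standard parallel φ₀ has meridian scale h = cos φ / cos φ₀ and parallel scale k = cos φ₀ / cos φ (so areas are preserved, h·k = 1).
At 67°: h = 0.4512, k = 2.216; principal scales a = 2.216, b = 0.4512.
sin(ω/2) = (a − b)/(a + b) = 1.765/2.668 = 0.6617, so ω = 2 arcsin(0.6617) ≈ 82.9°.

82.9°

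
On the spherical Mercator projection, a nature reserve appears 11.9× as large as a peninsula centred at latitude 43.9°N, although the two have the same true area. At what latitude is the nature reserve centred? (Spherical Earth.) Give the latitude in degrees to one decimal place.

77.9°

On Mercator, (apparent₁)/(apparent₂) = sec²φ₁ / sec²φ₂ when true areas are equal.
cos²φ₂ / cos²φ₁ = 11.9  ⇒  cos φ₁ = cos 43.9° / √11.9 = 0.7206/3.450 = 0.2089.
φ₁ = arccos(0.2089) ≈ 77.9°.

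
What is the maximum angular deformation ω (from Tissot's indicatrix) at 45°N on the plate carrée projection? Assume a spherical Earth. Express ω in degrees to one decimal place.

In the plate carrée (x = Rλ, y = Rφ), meridians are true-scale (h = 1) and parallels are stretched by k = sec φ.
At 45°: h = 1.000, k = 1.414; principal scales a = 1.414, b = 1.000.
sin(ω/2) = (a − b)/(a + b) = 0.4142/2.414 = 0.1716, so ω = 2 arcsin(0.1716) ≈ 19.8°.

19.8°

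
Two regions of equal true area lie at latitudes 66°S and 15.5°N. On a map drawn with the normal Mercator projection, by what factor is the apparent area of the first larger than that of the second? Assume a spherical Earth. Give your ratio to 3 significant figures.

5.61

Mercator areal scale is sec²φ.
At 66°: sec²(66°) = 1/0.4067² = 6.045.
At 15.5°: sec²(15.5°) = 1/0.9636² = 1.077.
Ratio = 6.045/1.077 = cos²(15.5°)/cos²(66°) ≈ 5.61.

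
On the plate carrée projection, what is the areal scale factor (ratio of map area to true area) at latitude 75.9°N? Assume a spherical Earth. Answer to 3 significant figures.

In the plate carrée (x = Rλ, y = Rφ), meridians are true-scale (h = 1) and parallels are stretched by k = sec φ.
Areal scale = h·k = 1 × sec φ; at 75.9°, h = 1.000, k = 4.105, so h·k = 4.105.

4.10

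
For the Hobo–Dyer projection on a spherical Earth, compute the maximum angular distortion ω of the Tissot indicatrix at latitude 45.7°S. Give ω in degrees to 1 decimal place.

14.6°

The Hobo–Dyer projection is cylindrical equal-area with φ₀ = 37.5°. Cylindrical equal-area (φ₀ = 37.5°): h = cos φ / cos 37.5° along meridians, k = cos 37.5° / cos φ along parallels; h·k = 1.
At 45.7°: h = 0.8803, k = 1.136; principal scales a = 1.136, b = 0.8803.
sin(ω/2) = (a − b)/(a + b) = 0.2556/2.016 = 0.1268, so ω = 2 arcsin(0.1268) ≈ 14.6°.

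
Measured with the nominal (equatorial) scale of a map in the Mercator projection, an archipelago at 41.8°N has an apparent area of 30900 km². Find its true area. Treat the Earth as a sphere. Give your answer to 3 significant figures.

The Mercator projection is conformal; its linear scale factor is the same in every direction and equals sec φ = 1/cos φ.
Areal scale = k² = sec²φ = 1/cos²(41.8°) = 1/0.7455² = 1.799.
True area = apparent / (areal scale) = 30900 / 1.799 ≈ 17200 km².

17200 km²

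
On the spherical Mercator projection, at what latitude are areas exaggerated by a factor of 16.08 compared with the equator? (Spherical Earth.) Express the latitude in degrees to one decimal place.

Mercator areal scale is sec²φ.
sec²φ = 16.08  ⇒  cos²φ = 0.06219  ⇒  cos φ = 0.2494.
φ = arccos(0.2494) ≈ 75.6°.

75.6°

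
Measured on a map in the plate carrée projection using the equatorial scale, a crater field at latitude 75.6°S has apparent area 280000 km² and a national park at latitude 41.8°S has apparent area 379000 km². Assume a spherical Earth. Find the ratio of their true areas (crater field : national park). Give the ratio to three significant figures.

0.246

Plate carrée has h = 1 and k = sec φ, giving areal scale sec φ; true area = (apparent area) · cos φ.
True area of crater field: 280000 × cos(75.6°) = 280000 × 0.2487 = 69630 km².
True area of national park: 379000 × cos(41.8°) = 379000 × 0.7455 = 282500 km².
Ratio = 69630 / 282500 ≈ 0.246.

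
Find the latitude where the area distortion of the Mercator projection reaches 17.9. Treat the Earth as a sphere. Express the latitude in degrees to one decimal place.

76.3°

Mercator areal scale is sec²φ.
sec²φ = 17.9  ⇒  cos²φ = 0.05587  ⇒  cos φ = 0.2364.
φ = arccos(0.2364) ≈ 76.3°.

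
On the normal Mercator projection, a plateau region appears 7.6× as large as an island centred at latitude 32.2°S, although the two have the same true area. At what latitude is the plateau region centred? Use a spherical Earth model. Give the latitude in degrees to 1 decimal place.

Mercator areal scale is sec²φ, so apparent-area ratio = sec²φ₁ / sec²φ₂ = cos²φ₂ / cos²φ₁.
cos²φ₂ / cos²φ₁ = 7.6  ⇒  cos φ₁ = cos 32.2° / √7.6 = 0.8462/2.757 = 0.3069.
φ₁ = arccos(0.3069) ≈ 72.1°.

72.1°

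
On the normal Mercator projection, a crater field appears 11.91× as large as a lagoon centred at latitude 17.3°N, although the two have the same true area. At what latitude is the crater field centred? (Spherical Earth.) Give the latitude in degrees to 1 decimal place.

73.9°

Mercator areal scale is sec²φ, so apparent-area ratio = sec²φ₁ / sec²φ₂ = cos²φ₂ / cos²φ₁.
cos²φ₂ / cos²φ₁ = 11.91  ⇒  cos φ₁ = cos 17.3° / √11.91 = 0.9548/3.451 = 0.2767.
φ₁ = arccos(0.2767) ≈ 73.9°.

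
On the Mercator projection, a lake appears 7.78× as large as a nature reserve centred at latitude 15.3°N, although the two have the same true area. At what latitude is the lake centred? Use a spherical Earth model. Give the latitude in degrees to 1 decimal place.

Mercator areal scale is sec²φ, so apparent-area ratio = sec²φ₁ / sec²φ₂ = cos²φ₂ / cos²φ₁.
cos²φ₂ / cos²φ₁ = 7.78  ⇒  cos φ₁ = cos 15.3° / √7.78 = 0.9646/2.789 = 0.3458.
φ₁ = arccos(0.3458) ≈ 69.8°.

69.8°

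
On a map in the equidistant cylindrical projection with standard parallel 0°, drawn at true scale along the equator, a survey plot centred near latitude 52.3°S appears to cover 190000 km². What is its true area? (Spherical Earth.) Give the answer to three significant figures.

Plate carrée maps x = Rλ, y = Rφ. The meridian scale is h = 1 and the parallel scale is k = 1/cos φ = sec φ.
Areal scale = h·k = 1 × sec φ; at 52.3°, h = 1.000, k = 1.635, so h·k = 1.635.
True area = apparent / (areal scale) = 190000 / 1.635 ≈ 116000 km².

116000 km²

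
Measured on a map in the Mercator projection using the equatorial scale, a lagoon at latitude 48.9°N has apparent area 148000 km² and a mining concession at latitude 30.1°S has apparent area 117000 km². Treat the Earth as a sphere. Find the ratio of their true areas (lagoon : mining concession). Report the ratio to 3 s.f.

On Mercator the areal scale is sec²φ, so true area = apparent × cos²φ.
True area of lagoon: 148000 × cos²(48.9°) = 148000 × 0.4321 = 63960 km².
True area of mining concession: 117000 × cos²(30.1°) = 117000 × 0.7485 = 87570 km².
Ratio = 63960 / 87570 ≈ 0.730.

0.730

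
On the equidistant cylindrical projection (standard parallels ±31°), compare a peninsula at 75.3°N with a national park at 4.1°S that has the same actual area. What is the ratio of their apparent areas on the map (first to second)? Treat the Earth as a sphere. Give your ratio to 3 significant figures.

In the equirectangular projection with standard parallel φ₀ = 31° (x = Rλ cos φ₀, y = Rφ), meridians are true-scale (h = 1) and the parallel scale is k = cos φ₀ / cos φ.
Areal scale at 75.3°: h·k = 1.000 × 3.378 = 3.378.
Areal scale at 4.1°: h·k = 1.000 × 0.8594 = 0.8594.
Ratio = 3.378/0.8594 ≈ 3.93.

3.93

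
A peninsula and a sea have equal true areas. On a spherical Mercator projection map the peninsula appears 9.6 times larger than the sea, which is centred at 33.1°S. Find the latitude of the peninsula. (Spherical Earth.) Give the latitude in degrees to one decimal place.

74.3°

Mercator areal scale is sec²φ, so apparent-area ratio = sec²φ₁ / sec²φ₂ = cos²φ₂ / cos²φ₁.
cos²φ₂ / cos²φ₁ = 9.6  ⇒  cos φ₁ = cos 33.1° / √9.6 = 0.8377/3.098 = 0.2704.
φ₁ = arccos(0.2704) ≈ 74.3°.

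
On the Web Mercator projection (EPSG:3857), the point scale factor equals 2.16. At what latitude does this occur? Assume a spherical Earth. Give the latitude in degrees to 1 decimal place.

62.4°

Mercator scale is k = sec φ = 1/cos φ.
1/cos φ = 2.16  ⇒  cos φ = 0.4630  ⇒  φ = arccos(0.4630) ≈ 62.4°.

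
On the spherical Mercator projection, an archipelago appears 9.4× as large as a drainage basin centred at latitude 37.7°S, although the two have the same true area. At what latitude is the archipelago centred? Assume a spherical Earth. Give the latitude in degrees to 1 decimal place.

Mercator areal scale is sec²φ, so apparent-area ratio = sec²φ₁ / sec²φ₂ = cos²φ₂ / cos²φ₁.
cos²φ₂ / cos²φ₁ = 9.4  ⇒  cos φ₁ = cos 37.7° / √9.4 = 0.7912/3.066 = 0.2581.
φ₁ = arccos(0.2581) ≈ 75.0°.

75.0°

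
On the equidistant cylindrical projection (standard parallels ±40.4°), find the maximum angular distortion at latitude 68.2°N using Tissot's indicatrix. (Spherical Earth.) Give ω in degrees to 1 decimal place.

In the equirectangular projection with standard parallel φ₀ = 40.4° (x = Rλ cos φ₀, y = Rφ), meridians are true-scale (h = 1) and the parallel scale is k = cos φ₀ / cos φ.
At 68.2°: h = 1.000, k = 2.051; principal scales a = 2.051, b = 1.000.
sin(ω/2) = (a − b)/(a + b) = 1.051/3.051 = 0.3444, so ω = 2 arcsin(0.3444) ≈ 40.3°.

40.3°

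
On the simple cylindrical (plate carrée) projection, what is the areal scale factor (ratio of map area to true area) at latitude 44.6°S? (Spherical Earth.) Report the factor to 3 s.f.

1.40

For the equirectangular projection with φ₀ = 0 (plate carrée), h = 1 along meridians and k = sec φ along parallels.
Areal scale = h·k = 1 × sec φ; at 44.6°, h = 1.000, k = 1.404, so h·k = 1.404.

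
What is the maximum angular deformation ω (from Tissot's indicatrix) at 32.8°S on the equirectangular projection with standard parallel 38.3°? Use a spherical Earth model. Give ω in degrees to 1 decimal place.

3.9°

In the equirectangular projection with standard parallel φ₀ = 38.3° (x = Rλ cos φ₀, y = Rφ), meridians are true-scale (h = 1) and the parallel scale is k = cos φ₀ / cos φ.
At 32.8°: h = 1.000, k = 0.9336; principal scales a = 1.000, b = 0.9336.
sin(ω/2) = (a − b)/(a + b) = 0.06637/1.934 = 0.03433, so ω = 2 arcsin(0.03433) ≈ 3.9°.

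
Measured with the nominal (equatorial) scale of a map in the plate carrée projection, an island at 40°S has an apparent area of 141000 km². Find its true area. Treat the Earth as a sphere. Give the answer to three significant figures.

For the equirectangular projection with φ₀ = 0 (plate carrée), h = 1 along meridians and k = sec φ along parallels.
Areal scale = h·k = 1 × sec φ; at 40°, h = 1.000, k = 1.305, so h·k = 1.305.
True area = apparent / (areal scale) = 141000 / 1.305 ≈ 108000 km².

108000 km²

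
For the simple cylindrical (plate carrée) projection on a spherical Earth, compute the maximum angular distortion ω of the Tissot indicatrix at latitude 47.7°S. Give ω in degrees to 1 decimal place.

Plate carrée maps x = Rλ, y = Rφ. The meridian scale is h = 1 and the parallel scale is k = 1/cos φ = sec φ.
At 47.7°: h = 1.000, k = 1.486; principal scales a = 1.486, b = 1.000.
sin(ω/2) = (a − b)/(a + b) = 0.4859/2.486 = 0.1954, so ω = 2 arcsin(0.1954) ≈ 22.5°.

22.5°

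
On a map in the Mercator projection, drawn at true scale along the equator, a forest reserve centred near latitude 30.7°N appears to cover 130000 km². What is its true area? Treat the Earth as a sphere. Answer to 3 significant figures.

96100 km²

Mercator is conformal, so the point scale is isotropic: h = k = sec φ = 1/cos φ.
Areal scale = k² = sec²φ = 1/cos²(30.7°) = 1/0.8599² = 1.353.
True area = apparent / (areal scale) = 130000 / 1.353 ≈ 96100 km².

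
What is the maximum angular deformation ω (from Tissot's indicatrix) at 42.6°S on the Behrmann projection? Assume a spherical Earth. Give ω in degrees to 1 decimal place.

18.5°

Behrmann is a cylindrical equal-area projection with standard parallels at ±30°. Cylindrical equal-area (φ₀ = 30°): h = cos φ / cos 30° along meridians, k = cos 30° / cos φ along parallels; h·k = 1.
At 42.6°: h = 0.8500, k = 1.177; principal scales a = 1.177, b = 0.8500.
sin(ω/2) = (a − b)/(a + b) = 0.3265/2.026 = 0.1611, so ω = 2 arcsin(0.1611) ≈ 18.5°.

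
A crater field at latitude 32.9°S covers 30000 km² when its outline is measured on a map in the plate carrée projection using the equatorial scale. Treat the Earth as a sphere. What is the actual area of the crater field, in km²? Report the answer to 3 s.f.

For the equirectangular projection with φ₀ = 0 (plate carrée), h = 1 along meridians and k = sec φ along parallels.
Areal scale = h·k = 1 × sec φ; at 32.9°, h = 1.000, k = 1.191, so h·k = 1.191.
True area = apparent / (areal scale) = 30000 / 1.191 ≈ 25200 km².

25200 km²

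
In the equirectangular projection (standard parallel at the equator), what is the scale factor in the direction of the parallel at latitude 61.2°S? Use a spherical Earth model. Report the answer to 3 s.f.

2.08

Plate carrée maps x = Rλ, y = Rφ. The meridian scale is h = 1 and the parallel scale is k = 1/cos φ = sec φ.
k = 1/cos 61.2° = 1/0.4818 = 2.076.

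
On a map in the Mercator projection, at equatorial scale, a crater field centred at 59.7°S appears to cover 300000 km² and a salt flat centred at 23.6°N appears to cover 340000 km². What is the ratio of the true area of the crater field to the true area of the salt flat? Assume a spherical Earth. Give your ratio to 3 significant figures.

Mercator's areal exaggeration is sec²φ; hence true area = (apparent area) · cos²φ.
True area of crater field: 300000 × cos²(59.7°) = 300000 × 0.2545 = 76360 km².
True area of salt flat: 340000 × cos²(23.6°) = 340000 × 0.8397 = 285500 km².
Ratio = 76360 / 285500 ≈ 0.267.

0.267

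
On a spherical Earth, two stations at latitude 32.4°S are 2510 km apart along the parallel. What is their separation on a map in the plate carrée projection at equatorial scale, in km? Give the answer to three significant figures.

2970 km

For the equirectangular projection with φ₀ = 0 (plate carrée), h = 1 along meridians and k = sec φ along parallels.
Along the parallel, k = sec 32.4° = 1/0.8443 = 1.184.
Map distance = 2510 × 1.184 ≈ 2970 km.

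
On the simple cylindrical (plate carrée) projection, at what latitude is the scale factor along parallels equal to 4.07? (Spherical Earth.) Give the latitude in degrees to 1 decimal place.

75.8°

Plate carrée: h = 1, k = sec φ along parallels.
sec φ = 4.07  ⇒  cos φ = 0.2457  ⇒  φ ≈ 75.8°.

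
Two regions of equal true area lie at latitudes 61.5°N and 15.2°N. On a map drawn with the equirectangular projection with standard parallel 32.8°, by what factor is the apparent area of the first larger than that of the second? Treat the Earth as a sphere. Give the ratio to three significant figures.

The equidistant cylindrical projection with φ₀ = 32.8° has h = 1 (meridians true) and k = cos φ₀ / cos φ along parallels.
Areal scale at 61.5°: h·k = 1.000 × 1.762 = 1.762.
Areal scale at 15.2°: h·k = 1.000 × 0.8710 = 0.8710.
Ratio = 1.762/0.8710 ≈ 2.02.

2.02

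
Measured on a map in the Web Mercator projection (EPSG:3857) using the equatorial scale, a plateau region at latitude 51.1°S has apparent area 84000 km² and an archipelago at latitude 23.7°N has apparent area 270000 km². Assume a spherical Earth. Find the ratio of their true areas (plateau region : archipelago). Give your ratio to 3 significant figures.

0.146

On Mercator the areal scale is sec²φ, so true area = apparent × cos²φ.
True area of plateau region: 84000 × cos²(51.1°) = 84000 × 0.3943 = 33120 km².
True area of archipelago: 270000 × cos²(23.7°) = 270000 × 0.8384 = 226400 km².
Ratio = 33120 / 226400 ≈ 0.146.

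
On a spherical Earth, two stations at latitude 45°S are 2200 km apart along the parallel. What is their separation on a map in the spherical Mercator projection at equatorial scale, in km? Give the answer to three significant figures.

The Mercator projection is conformal; its linear scale factor is the same in every direction and equals sec φ = 1/cos φ.
Along the parallel, k = sec 45° = 1/0.7071 = 1.414.
Map distance = 2200 × 1.414 ≈ 3110 km.

3110 km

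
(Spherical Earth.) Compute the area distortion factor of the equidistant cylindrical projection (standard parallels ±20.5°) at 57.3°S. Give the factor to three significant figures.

In the equirectangular projection with standard parallel φ₀ = 20.5° (x = Rλ cos φ₀, y = Rφ), meridians are true-scale (h = 1) and the parallel scale is k = cos φ₀ / cos φ.
Areal scale = h·k = 1 × cos φ₀ / cos φ; at 57.3°, h = 1.000, k = 1.734, so h·k = 1.734.

1.73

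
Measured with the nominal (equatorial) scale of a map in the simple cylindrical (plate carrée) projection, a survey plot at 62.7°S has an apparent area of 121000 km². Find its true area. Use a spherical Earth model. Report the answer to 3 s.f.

For the equirectangular projection with φ₀ = 0 (plate carrée), h = 1 along meridians and k = sec φ along parallels.
Areal scale = h·k = 1 × sec φ; at 62.7°, h = 1.000, k = 2.180, so h·k = 2.180.
True area = apparent / (areal scale) = 121000 / 2.180 ≈ 55500 km².

55500 km²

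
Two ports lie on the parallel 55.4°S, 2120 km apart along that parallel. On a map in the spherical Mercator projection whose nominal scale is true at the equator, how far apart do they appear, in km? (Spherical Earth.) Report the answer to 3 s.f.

3730 km

The Mercator projection is conformal; its linear scale factor is the same in every direction and equals sec φ = 1/cos φ.
Along the parallel, k = sec 55.4° = 1/0.5678 = 1.761.
Map distance = 2120 × 1.761 ≈ 3730 km.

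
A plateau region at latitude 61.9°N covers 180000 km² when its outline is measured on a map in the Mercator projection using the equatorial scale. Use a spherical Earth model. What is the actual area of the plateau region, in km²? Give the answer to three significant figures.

The Mercator projection is conformal; its linear scale factor is the same in every direction and equals sec φ = 1/cos φ.
Areal scale = k² = sec²φ = 1/cos²(61.9°) = 1/0.4710² = 4.508.
True area = apparent / (areal scale) = 180000 / 4.508 ≈ 39900 km².

39900 km²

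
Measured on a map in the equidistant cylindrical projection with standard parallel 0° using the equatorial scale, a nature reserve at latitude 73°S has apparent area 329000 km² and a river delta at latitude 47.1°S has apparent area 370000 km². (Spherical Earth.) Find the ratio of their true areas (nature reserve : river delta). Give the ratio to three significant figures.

On the plate carrée, areal scale = h·k = 1 × sec φ, so true area = apparent × cos φ.
True area of nature reserve: 329000 × cos(73°) = 329000 × 0.2924 = 96190 km².
True area of river delta: 370000 × cos(47.1°) = 370000 × 0.6807 = 251900 km².
Ratio = 96190 / 251900 ≈ 0.382.

0.382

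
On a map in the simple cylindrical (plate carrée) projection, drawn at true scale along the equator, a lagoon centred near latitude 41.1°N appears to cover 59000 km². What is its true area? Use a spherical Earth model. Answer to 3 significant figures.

44500 km²

In the plate carrée (x = Rλ, y = Rφ), meridians are true-scale (h = 1) and parallels are stretched by k = sec φ.
Areal scale = h·k = 1 × sec φ; at 41.1°, h = 1.000, k = 1.327, so h·k = 1.327.
True area = apparent / (areal scale) = 59000 / 1.327 ≈ 44500 km².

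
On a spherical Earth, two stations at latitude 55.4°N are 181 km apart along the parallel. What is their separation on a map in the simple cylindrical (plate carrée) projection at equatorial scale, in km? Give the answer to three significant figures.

319 km

For the equirectangular projection with φ₀ = 0 (plate carrée), h = 1 along meridians and k = sec φ along parallels.
Along the parallel, k = sec 55.4° = 1/0.5678 = 1.761.
Map distance = 181 × 1.761 ≈ 319 km.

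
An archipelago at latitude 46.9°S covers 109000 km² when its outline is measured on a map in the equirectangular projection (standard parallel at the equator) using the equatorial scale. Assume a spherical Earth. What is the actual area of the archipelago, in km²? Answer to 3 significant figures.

74500 km²

Plate carrée maps x = Rλ, y = Rφ. The meridian scale is h = 1 and the parallel scale is k = 1/cos φ = sec φ.
Areal scale = h·k = 1 × sec φ; at 46.9°, h = 1.000, k = 1.464, so h·k = 1.464.
True area = apparent / (areal scale) = 109000 / 1.464 ≈ 74500 km².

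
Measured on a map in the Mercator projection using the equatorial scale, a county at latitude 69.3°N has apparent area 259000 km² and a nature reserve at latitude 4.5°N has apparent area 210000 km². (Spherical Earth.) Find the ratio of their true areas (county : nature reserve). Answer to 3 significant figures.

0.155

Since Mercator area scale is 1/cos²φ, the true area equals the apparent area multiplied by cos²φ.
True area of county: 259000 × cos²(69.3°) = 259000 × 0.1249 = 32360 km².
True area of nature reserve: 210000 × cos²(4.5°) = 210000 × 0.9938 = 208700 km².
Ratio = 32360 / 208700 ≈ 0.155.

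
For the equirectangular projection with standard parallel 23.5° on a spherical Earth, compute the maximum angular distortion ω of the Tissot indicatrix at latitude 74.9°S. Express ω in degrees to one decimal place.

67.8°

The equidistant cylindrical projection with φ₀ = 23.5° has h = 1 (meridians true) and k = cos φ₀ / cos φ along parallels.
At 74.9°: h = 1.000, k = 3.520; principal scales a = 3.520, b = 1.000.
sin(ω/2) = (a − b)/(a + b) = 2.520/4.520 = 0.5576, so ω = 2 arcsin(0.5576) ≈ 67.8°.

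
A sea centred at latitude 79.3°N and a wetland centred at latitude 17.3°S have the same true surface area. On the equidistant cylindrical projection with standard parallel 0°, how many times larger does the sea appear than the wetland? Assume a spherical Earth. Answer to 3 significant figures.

5.14

In the plate carrée (x = Rλ, y = Rφ), meridians are true-scale (h = 1) and parallels are stretched by k = sec φ.
Areal scale at 79.3°: h·k = 1.000 × 5.386 = 5.386.
Areal scale at 17.3°: h·k = 1.000 × 1.047 = 1.047.
Ratio = 5.386/1.047 ≈ 5.14.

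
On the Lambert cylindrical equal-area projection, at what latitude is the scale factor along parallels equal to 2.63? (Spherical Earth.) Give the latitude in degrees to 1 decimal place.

67.7°

The Lambert cylindrical equal-area projection is the cylindrical equal-area projection with its standard parallel at the equator (φ₀ = 0). A cylindrical equal-area projection with standard parallel φ₀ has meridian scale h = cos φ / cos φ₀ and parallel scale k = cos φ₀ / cos φ (so areas are preserved, h·k = 1).
k = cos φ₀ / cos φ = 2.63  ⇒  cos φ = cos 0° / 2.63 = 0.3802.
φ = arccos(0.3802) ≈ 67.7°.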